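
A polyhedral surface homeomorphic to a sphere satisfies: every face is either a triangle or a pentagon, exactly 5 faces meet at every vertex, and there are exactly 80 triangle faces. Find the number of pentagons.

12

Let x be the number of pentagons; then F = 80 + x.
Edge–face incidences: 2E = 3·80 + 5·x = 240 + 5x.
Every vertex has degree 5, so 5V = 2E.
Euler: V − E + F = 2 ⇒ (2E)/5 − E + (80 + x) = 2.
Multiply by 10: 2·(2E) − 5·(2E) + 10·(80 + x) = 20, i.e. 800 + 10x − 3·(240 + 5x) = 20.
Collecting terms: −5x + 80 = 20, so −5x = −60, so x = 12.
Then 2E = 240 + 5·12 = 300, so E = 150, V = 2E/5 = 60, F = 80 + 12 = 92.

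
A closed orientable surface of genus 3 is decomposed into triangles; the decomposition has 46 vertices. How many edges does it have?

χ = 2 − 2·3 = -4, and every face is a triangle so 3F = 2E.
V − E + F = -4 with E = 3F/2 gives 46 − (3/2 − 1)·F = -4, so F = 100 and E = 150.

150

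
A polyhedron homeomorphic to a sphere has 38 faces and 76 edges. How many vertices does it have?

Here V − E + F = 2.
V = 2 + E − F = 2 + 76 − 38 = 40.

40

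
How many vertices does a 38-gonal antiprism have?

An antiprism on an n-gon has two n-gon caps and 2n triangles: V = 2·38 = 76, E = 4·38 = 152, F = 2·38 + 2 = 78.

76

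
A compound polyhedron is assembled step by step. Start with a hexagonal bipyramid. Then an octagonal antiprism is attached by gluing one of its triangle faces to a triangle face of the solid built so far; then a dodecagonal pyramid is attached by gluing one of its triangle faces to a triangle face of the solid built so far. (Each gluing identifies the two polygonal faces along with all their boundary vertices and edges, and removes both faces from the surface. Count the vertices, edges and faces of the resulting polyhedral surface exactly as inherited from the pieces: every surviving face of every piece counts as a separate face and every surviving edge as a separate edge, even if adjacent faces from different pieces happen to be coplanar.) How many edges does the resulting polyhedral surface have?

68

A hexagonal bipyramid: V=8, E=18, F=12.
Attach an octagonal antiprism (V=16, E=32, F=18) along a 3-gon: merge 3 vertices and 3 edges, delete both glued faces → V=21, E=47, F=28.
Attach a dodecagonal pyramid (V=13, E=24, F=13) along a 3-gon: merge 3 vertices and 3 edges, delete both glued faces → V=31, E=68, F=39.
Check: V − E + F = 31 − 68 + 39 = 2.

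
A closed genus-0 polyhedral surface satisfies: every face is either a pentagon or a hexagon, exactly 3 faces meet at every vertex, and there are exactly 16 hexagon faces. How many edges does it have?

Let x be the number of pentagons; then F = 16 + x.
Edge–face incidences: 2E = 6·16 + 5·x = 96 + 5x.
Every vertex has degree 3, so 3V = 2E.
Euler: V − E + F = 2 ⇒ (2E)/3 − E + (16 + x) = 2.
Multiply by 6: 2·(2E) − 3·(2E) + 6·(16 + x) = 12, i.e. 96 + 6x − (96 + 5x) = 12.
Collecting terms: x = 12.
Then 2E = 96 + 5·12 = 156, so E = 78, V = 2E/3 = 52, F = 16 + 12 = 28.

78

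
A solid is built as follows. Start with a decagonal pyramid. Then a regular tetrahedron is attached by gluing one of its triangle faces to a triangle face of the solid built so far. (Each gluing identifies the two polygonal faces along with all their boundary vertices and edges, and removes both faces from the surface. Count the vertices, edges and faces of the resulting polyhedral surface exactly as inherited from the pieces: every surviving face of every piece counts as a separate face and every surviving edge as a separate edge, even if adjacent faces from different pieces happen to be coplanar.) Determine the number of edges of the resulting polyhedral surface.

A decagonal pyramid: V=11, E=20, F=11.
Attach a regular tetrahedron (V=4, E=6, F=4) along a 3-gon: merge 3 vertices and 3 edges, delete both glued faces → V=12, E=23, F=13.
Check: V − E + F = 12 − 23 + 13 = 2.

23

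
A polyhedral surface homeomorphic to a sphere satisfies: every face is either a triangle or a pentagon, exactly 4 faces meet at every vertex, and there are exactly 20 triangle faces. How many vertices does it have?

Let x be the number of pentagons; then F = 20 + x.
Edge–face incidences: 2E = 3·20 + 5·x = 60 + 5x.
Every vertex has degree 4, so 4V = 2E.
Euler: V − E + F = 2 ⇒ (2E)/4 − E + (20 + x) = 2.
Multiply by 8: 2·(2E) − 4·(2E) + 8·(20 + x) = 16, i.e. 160 + 8x − 2·(60 + 5x) = 16.
Collecting terms: −2x + 40 = 16, so −2x = −24, so x = 12.
Then 2E = 60 + 5·12 = 120, so E = 60, V = 2E/4 = 30, F = 20 + 12 = 32.

30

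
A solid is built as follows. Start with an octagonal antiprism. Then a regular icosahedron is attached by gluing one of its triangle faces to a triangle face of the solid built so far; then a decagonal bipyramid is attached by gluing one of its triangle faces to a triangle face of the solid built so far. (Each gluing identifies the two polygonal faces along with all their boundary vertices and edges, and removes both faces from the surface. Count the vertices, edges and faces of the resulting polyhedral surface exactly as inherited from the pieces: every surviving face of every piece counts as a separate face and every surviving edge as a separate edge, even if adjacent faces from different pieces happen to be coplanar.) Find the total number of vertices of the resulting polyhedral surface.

An octagonal antiprism: V=16, E=32, F=18.
Attach a regular icosahedron (V=12, E=30, F=20) along a 3-gon: merge 3 vertices and 3 edges, delete both glued faces → V=25, E=59, F=36.
Attach a decagonal bipyramid (V=12, E=30, F=20) along a 3-gon: merge 3 vertices and 3 edges, delete both glued faces → V=34, E=86, F=54.
Check: V − E + F = 34 − 86 + 54 = 2.

34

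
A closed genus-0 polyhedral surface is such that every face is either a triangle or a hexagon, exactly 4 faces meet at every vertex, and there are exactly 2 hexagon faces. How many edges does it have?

Let x be the number of triangles; then F = 2 + x.
Edge–face incidences: 2E = 6·2 + 3·x = 12 + 3x.
Every vertex has degree 4, so 4V = 2E.
Euler: V − E + F = 2 ⇒ (2E)/4 − E + (2 + x) = 2.
Multiply by 8: 2·(2E) − 4·(2E) + 8·(2 + x) = 16, i.e. 16 + 8x − 2·(12 + 3x) = 16.
Collecting terms: 2x − 8 = 16, so 2x = 24, so x = 12.
Then 2E = 12 + 3·12 = 48, so E = 24, V = 2E/4 = 12, F = 2 + 12 = 14.

24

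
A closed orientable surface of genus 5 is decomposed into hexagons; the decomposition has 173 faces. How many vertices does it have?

338

χ = 2 − 2·5 = -8, and every face is a hexagon so 6F = 2E.
E = 6·173/2 = 519. Then V = -8 + E − F = -8 + 519 − 173 = 338.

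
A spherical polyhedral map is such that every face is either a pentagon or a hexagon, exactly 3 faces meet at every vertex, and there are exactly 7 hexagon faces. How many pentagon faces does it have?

Let x be the number of pentagons; then F = 7 + x.
Edge–face incidences: 2E = 6·7 + 5·x = 42 + 5x.
Every vertex has degree 3, so 3V = 2E.
Euler: V − E + F = 2 ⇒ (2E)/3 − E + (7 + x) = 2.
Multiply by 6: 2·(2E) − 3·(2E) + 6·(7 + x) = 12, i.e. 42 + 6x − (42 + 5x) = 12.
Collecting terms: x = 12.
Then 2E = 42 + 5·12 = 102, so E = 51, V = 2E/3 = 34, F = 7 + 12 = 19.

12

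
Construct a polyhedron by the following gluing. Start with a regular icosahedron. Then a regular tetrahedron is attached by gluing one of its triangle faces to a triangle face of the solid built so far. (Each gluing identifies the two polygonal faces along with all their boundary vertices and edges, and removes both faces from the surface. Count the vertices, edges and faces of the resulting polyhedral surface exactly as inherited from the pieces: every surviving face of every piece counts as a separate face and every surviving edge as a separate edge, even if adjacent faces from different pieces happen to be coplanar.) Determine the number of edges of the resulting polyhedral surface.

A regular icosahedron: V=12, E=30, F=20.
Attach a regular tetrahedron (V=4, E=6, F=4) along a 3-gon: merge 3 vertices and 3 edges, delete both glued faces → V=13, E=33, F=22.
Check: V − E + F = 13 − 33 + 22 = 2.

33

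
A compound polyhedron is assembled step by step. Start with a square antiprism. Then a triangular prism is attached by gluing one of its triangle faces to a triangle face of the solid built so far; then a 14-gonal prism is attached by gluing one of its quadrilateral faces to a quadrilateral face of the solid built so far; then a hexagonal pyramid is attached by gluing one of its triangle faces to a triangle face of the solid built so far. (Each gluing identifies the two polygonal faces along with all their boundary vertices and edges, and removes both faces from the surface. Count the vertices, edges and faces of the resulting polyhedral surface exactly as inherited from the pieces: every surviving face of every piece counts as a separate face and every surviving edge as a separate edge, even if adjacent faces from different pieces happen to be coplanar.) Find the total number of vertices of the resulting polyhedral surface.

A square antiprism: V=8, E=16, F=10.
Attach a triangular prism (V=6, E=9, F=5) along a 3-gon: merge 3 vertices and 3 edges, delete both glued faces → V=11, E=22, F=13.
Attach a 14-gonal prism (V=28, E=42, F=16) along a 4-gon: merge 4 vertices and 4 edges, delete both glued faces → V=35, E=60, F=27.
Attach a hexagonal pyramid (V=7, E=12, F=7) along a 3-gon: merge 3 vertices and 3 edges, delete both glued faces → V=39, E=69, F=32.
Check: V − E + F = 39 − 69 + 32 = 2.

39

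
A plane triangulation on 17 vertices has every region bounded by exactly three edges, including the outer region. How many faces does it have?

In a plane triangulation 3F = 2E and V − E + F = 2, so F = 2V − 4 = 2·17 − 4 = 30.

30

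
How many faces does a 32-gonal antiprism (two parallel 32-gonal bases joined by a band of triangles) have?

An antiprism on an n-gon has two n-gon caps and 2n triangles: V = 2·32 = 64, E = 4·32 = 128, F = 2·32 + 2 = 66.
Check: V − E + F = 64 − 128 + 66 = 2.

66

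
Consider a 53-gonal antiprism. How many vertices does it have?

106

An antiprism on an n-gon has two n-gon caps and 2n triangles: V = 2·53 = 106, E = 4·53 = 212, F = 2·53 + 2 = 108.
Check: V − E + F = 106 − 212 + 108 = 2.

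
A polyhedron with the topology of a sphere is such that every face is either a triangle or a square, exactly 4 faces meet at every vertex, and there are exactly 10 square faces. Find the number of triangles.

Let x be the number of triangles; then F = 10 + x.
Edge–face incidences: 2E = 4·10 + 3·x = 40 + 3x.
Every vertex has degree 4, so 4V = 2E.
Euler: V − E + F = 2 ⇒ (2E)/4 − E + (10 + x) = 2.
Multiply by 8: 2·(2E) − 4·(2E) + 8·(10 + x) = 16, i.e. 80 + 8x − 2·(40 + 3x) = 16.
Collecting terms: 2x = 16, so x = 8.
Then 2E = 40 + 3·8 = 64, so E = 32, V = 2E/4 = 16, F = 10 + 8 = 18.

8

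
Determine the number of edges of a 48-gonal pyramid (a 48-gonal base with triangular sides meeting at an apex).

A pyramid on an n-gon base has one n-gon and n triangles: V = 48 + 1 = 49, E = 2·48 = 96, F = 48 + 1 = 49.
Check: V − E + F = 49 − 96 + 49 = 2.

96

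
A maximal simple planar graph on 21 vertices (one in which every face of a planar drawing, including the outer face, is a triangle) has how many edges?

In a plane triangulation 3F = 2E and V − E + F = 2, so E = 3V − 6 = 3·21 − 6 = 57.

57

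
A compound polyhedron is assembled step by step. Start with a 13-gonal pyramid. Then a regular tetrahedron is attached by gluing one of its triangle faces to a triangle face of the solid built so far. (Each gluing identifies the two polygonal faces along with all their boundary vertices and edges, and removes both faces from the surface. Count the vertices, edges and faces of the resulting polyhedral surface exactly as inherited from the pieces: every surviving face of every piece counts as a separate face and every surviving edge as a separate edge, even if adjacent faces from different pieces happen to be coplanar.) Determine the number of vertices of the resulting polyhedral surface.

A 13-gonal pyramid: V=14, E=26, F=14.
Attach a regular tetrahedron (V=4, E=6, F=4) along a 3-gon: merge 3 vertices and 3 edges, delete both glued faces → V=15, E=29, F=16.
Check: V − E + F = 15 − 29 + 16 = 2.

15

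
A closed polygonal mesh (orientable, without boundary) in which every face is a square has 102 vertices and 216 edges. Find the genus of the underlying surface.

Every face is a square and each edge borders two faces, so 4F = 2·216, giving F = 108.
χ = V − E + F = 102 − 216 + 108 = -6.
For a closed orientable surface χ = 2 − 2g, so g = (2 − (-6))/2 = 4.

4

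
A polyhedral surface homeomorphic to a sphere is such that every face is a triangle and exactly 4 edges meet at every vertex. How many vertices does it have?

6

Each face has 3 edges and each edge borders two faces, so 2E = 3F.
Each vertex has degree 4, so 4V = 2E and hence V = 3F/4.
Euler: V − E + F = 2 ⇒ (3F/4) − (3F/2) + F = 2.
Multiply by 8: (6 − 12 + 8)F = 16, i.e. 2F = 16.
So F = 8, E = 3·8/2 = 12, V = 3·8/4 = 6.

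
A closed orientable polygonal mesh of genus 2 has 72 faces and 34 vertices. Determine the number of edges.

For a closed orientable surface of genus 2, χ = 2 − 2·2 = -2.
E = V + F − (-2) = 34 + 72 − (-2) = 108.

108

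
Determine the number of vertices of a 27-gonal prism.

54

A prism on an n-gon has two n-gon bases and n rectangular sides: V = 2·27 = 54, E = 3·27 = 81, F = 27 + 2 = 29.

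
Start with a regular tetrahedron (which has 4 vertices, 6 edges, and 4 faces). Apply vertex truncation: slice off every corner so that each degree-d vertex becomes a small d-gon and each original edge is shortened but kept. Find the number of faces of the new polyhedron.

Truncation replaces each original edge-end by a new vertex, so V′ = 2E = 12.
Each original edge survives, and each old vertex of degree d contributes d new edges; summing degrees gives Σd = 2E, so E′ = E + 2E = 3E = 18.
Each original face survives and each original vertex becomes one new face: F′ = F + V = 8.

8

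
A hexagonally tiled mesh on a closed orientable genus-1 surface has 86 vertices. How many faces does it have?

43

χ = 2 − 2·1 = 0, and every face is a hexagon so 6F = 2E.
V − E + F = 0 with E = 6F/2 gives 86 − (6/2 − 1)·F = 0, so F = 43 and E = 129.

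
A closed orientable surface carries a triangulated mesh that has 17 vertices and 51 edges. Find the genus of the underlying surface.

Every face is a triangle and each edge borders two faces, so 3F = 2·51, giving F = 34.
χ = V − E + F = 17 − 51 + 34 = 0.
For a closed orientable surface χ = 2 − 2g, so g = (2 − (0))/2 = 1.

1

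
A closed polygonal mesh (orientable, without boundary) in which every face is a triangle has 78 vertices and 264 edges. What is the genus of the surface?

Every face is a triangle and each edge borders two faces, so 3F = 2·264, giving F = 176.
χ = V − E + F = 78 − 264 + 176 = -10.
For a closed orientable surface χ = 2 − 2g, so g = (2 − (-10))/2 = 6.

6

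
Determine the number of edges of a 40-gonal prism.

A prism on an n-gon has two n-gon bases and n rectangular sides: V = 2·40 = 80, E = 3·40 = 120, F = 40 + 2 = 42.

120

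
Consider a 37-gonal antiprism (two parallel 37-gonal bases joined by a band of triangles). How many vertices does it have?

74

An antiprism on an n-gon has two n-gon caps and 2n triangles: V = 2·37 = 74, E = 4·37 = 148, F = 2·37 + 2 = 76.
Check: V − E + F = 74 − 148 + 76 = 2.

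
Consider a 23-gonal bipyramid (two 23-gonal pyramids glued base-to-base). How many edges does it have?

A bipyramid over an n-gon has 2n triangular faces and n + 2 vertices: V = 23 + 2 = 25, E = 3·23 = 69, F = 2·23 = 46.
Check: V − E + F = 25 − 69 + 46 = 2.

69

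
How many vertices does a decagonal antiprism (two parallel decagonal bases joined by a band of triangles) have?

20

An antiprism on an n-gon has two n-gon caps and 2n triangles: V = 2·10 = 20, E = 4·10 = 40, F = 2·10 + 2 = 22.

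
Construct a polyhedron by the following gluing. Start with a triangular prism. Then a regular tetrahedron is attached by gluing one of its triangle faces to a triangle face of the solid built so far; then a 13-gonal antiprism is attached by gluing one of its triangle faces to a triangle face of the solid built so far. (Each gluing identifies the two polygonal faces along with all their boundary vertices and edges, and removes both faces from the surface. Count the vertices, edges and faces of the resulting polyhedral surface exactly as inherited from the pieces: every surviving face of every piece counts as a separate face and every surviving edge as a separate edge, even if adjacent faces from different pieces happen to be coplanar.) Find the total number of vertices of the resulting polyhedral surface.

A triangular prism: V=6, E=9, F=5.
Attach a regular tetrahedron (V=4, E=6, F=4) along a 3-gon: merge 3 vertices and 3 edges, delete both glued faces → V=7, E=12, F=7.
Attach a 13-gonal antiprism (V=26, E=52, F=28) along a 3-gon: merge 3 vertices and 3 edges, delete both glued faces → V=30, E=61, F=33.
Check: V − E + F = 30 − 61 + 33 = 2.

30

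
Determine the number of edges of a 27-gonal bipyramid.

A bipyramid over an n-gon has 2n triangular faces and n + 2 vertices: V = 27 + 2 = 29, E = 3·27 = 81, F = 2·27 = 54.
Check: V − E + F = 29 − 81 + 54 = 2.

81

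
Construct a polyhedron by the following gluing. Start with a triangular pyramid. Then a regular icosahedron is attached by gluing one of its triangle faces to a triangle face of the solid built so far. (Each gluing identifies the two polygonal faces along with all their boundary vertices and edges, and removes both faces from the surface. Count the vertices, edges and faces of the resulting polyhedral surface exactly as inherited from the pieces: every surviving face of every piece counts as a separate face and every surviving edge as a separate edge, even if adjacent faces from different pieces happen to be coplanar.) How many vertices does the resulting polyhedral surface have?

A triangular pyramid: V=4, E=6, F=4.
Attach a regular icosahedron (V=12, E=30, F=20) along a 3-gon: merge 3 vertices and 3 edges, delete both glued faces → V=13, E=33, F=22.
Check: V − E + F = 13 − 33 + 22 = 2.

13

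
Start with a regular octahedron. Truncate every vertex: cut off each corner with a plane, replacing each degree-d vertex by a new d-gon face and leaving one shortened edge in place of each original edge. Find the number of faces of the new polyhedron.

The base solid has V = 6, E = 12, F = 8.
Truncation replaces each original edge-end by a new vertex, so V′ = 2E = 24.
Each original edge survives, and each old vertex of degree d contributes d new edges; summing degrees gives Σd = 2E, so E′ = E + 2E = 3E = 36.
Each original face survives and each original vertex becomes one new face: F′ = F + V = 14.

14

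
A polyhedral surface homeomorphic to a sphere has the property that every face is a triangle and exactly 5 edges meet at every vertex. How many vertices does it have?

12

Each face has 3 edges and each edge borders two faces, so 2E = 3F.
Each vertex has degree 5, so 5V = 2E and hence V = 3F/5.
Euler: V − E + F = 2 ⇒ (3F/5) − (3F/2) + F = 2.
Multiply by 10: (6 − 15 + 10)F = 20, i.e. 1F = 20.
So F = 20, E = 3·20/2 = 30, V = 3·20/5 = 12.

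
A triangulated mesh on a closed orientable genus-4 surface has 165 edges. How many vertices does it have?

χ = 2 − 2·4 = -6, and every face is a triangle so 3F = 2E.
F = 2E/3 = 110. Then V = -6 + E − F = -6 + 165 − 110 = 49.

49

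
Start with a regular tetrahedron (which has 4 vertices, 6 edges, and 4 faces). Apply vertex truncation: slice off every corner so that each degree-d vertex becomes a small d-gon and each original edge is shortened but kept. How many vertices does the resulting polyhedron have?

Truncation replaces each original edge-end by a new vertex, so V′ = 2E = 12.
Each original edge survives, and each old vertex of degree d contributes d new edges; summing degrees gives Σd = 2E, so E′ = E + 2E = 3E = 18.
Each original face survives and each original vertex becomes one new face: F′ = F + V = 8.

12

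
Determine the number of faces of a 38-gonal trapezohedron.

76

The n-trapezohedron (dual of the n-antiprism) has V = 2·38 + 2 = 78, E = 4·38 = 152, F = 2·38 = 76.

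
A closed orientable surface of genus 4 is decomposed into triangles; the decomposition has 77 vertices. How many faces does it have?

χ = 2 − 2·4 = -6, and every face is a triangle so 3F = 2E.
V − E + F = -6 with E = 3F/2 gives 77 − (3/2 − 1)·F = -6, so F = 166 and E = 249.

166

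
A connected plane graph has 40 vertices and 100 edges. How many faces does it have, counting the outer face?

62

Euler's formula for a connected plane graph: V − E + F = 2, so F = 2 − 40 + 100 = 62.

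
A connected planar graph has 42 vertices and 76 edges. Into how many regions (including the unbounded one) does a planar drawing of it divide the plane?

Euler's formula for a connected plane graph: V − E + F = 2, so F = 2 − 42 + 76 = 36.

36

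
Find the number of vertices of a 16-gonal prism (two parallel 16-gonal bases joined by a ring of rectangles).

32

A prism on an n-gon has two n-gon bases and n rectangular sides: V = 2·16 = 32, E = 3·16 = 48, F = 16 + 2 = 18.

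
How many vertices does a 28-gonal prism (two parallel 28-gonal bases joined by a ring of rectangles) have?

A prism on an n-gon has two n-gon bases and n rectangular sides: V = 2·28 = 56, E = 3·28 = 84, F = 28 + 2 = 30.
Check: V − E + F = 56 − 84 + 30 = 2.

56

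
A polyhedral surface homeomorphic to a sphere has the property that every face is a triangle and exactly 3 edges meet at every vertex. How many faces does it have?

Each face has 3 edges and each edge borders two faces, so 2E = 3F.
Each vertex has degree 3, so 3V = 2E and hence V = 3F/3.
Euler: V − E + F = 2 ⇒ (3F/3) − (3F/2) + F = 2.
Multiply by 6: (6 − 9 + 6)F = 12, i.e. 3F = 12.
So F = 4, E = 3·4/2 = 6, V = 3·4/3 = 4.

4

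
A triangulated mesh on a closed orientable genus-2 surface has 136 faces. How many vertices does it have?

χ = 2 − 2·2 = -2, and every face is a triangle so 3F = 2E.
E = 3·136/2 = 204. Then V = -2 + E − F = -2 + 204 − 136 = 66.

66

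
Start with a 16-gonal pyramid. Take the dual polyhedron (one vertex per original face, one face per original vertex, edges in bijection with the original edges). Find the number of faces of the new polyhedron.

The base solid has V = 17, E = 32, F = 17.
The dual swaps V and F and preserves E: V′ = F = 17, E′ = E = 32, F′ = V = 17.

17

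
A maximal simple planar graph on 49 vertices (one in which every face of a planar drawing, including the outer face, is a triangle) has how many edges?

In a plane triangulation 3F = 2E and V − E + F = 2, so E = 3V − 6 = 3·49 − 6 = 141.

141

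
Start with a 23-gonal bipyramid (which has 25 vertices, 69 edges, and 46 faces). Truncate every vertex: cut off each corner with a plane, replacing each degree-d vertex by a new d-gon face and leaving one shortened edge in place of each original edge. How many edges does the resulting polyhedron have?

Truncation replaces each original edge-end by a new vertex, so V′ = 2E = 138.
Each original edge survives, and each old vertex of degree d contributes d new edges; summing degrees gives Σd = 2E, so E′ = E + 2E = 3E = 207.
Each original face survives and each original vertex becomes one new face: F′ = F + V = 71.

207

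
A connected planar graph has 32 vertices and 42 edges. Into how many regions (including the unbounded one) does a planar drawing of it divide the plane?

12

Euler's formula for a connected plane graph: V − E + F = 2, so F = 2 − 32 + 42 = 12.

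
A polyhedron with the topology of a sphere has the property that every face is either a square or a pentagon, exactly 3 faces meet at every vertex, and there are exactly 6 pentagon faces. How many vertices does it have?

14

Let x be the number of squares; then F = 6 + x.
Edge–face incidences: 2E = 5·6 + 4·x = 30 + 4x.
Every vertex has degree 3, so 3V = 2E.
Euler: V − E + F = 2 ⇒ (2E)/3 − E + (6 + x) = 2.
Multiply by 6: 2·(2E) − 3·(2E) + 6·(6 + x) = 12, i.e. 36 + 6x − (30 + 4x) = 12.
Collecting terms: 2x + 6 = 12, so 2x = 6, so x = 3.
Then 2E = 30 + 4·3 = 42, so E = 21, V = 2E/3 = 14, F = 6 + 3 = 9.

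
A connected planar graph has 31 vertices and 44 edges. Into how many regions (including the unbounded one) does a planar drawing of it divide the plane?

15

Euler's formula for a connected plane graph: V − E + F = 2, so F = 2 − 31 + 44 = 15.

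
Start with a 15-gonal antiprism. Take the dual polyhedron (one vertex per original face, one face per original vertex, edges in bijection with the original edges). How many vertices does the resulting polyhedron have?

32

The base solid has V = 30, E = 60, F = 32.
The dual swaps V and F and preserves E: V′ = F = 32, E′ = E = 60, F′ = V = 30.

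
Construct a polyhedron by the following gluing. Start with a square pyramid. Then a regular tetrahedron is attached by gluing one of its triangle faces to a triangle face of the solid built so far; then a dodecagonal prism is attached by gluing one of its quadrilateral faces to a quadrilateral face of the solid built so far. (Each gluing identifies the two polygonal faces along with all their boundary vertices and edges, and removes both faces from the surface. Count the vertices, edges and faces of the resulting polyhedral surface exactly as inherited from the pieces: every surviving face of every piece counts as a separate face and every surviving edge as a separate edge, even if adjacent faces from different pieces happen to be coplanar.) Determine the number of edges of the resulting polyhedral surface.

43

A square pyramid: V=5, E=8, F=5.
Attach a regular tetrahedron (V=4, E=6, F=4) along a 3-gon: merge 3 vertices and 3 edges, delete both glued faces → V=6, E=11, F=7.
Attach a dodecagonal prism (V=24, E=36, F=14) along a 4-gon: merge 4 vertices and 4 edges, delete both glued faces → V=26, E=43, F=19.
Check: V − E + F = 26 − 43 + 19 = 2.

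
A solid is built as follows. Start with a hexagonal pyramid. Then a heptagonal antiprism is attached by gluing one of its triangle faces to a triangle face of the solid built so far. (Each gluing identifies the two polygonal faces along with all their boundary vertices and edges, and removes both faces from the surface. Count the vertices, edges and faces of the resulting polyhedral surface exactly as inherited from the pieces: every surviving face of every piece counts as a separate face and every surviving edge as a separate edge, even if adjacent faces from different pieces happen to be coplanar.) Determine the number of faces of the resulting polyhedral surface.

A hexagonal pyramid: V=7, E=12, F=7.
Attach a heptagonal antiprism (V=14, E=28, F=16) along a 3-gon: merge 3 vertices and 3 edges, delete both glued faces → V=18, E=37, F=21.
Check: V − E + F = 18 − 37 + 21 = 2.

21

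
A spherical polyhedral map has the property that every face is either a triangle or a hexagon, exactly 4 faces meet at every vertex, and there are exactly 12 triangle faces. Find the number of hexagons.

Let x be the number of hexagons; then F = 12 + x.
Edge–face incidences: 2E = 3·12 + 6·x = 36 + 6x.
Every vertex has degree 4, so 4V = 2E.
Euler: V − E + F = 2 ⇒ (2E)/4 − E + (12 + x) = 2.
Multiply by 8: 2·(2E) − 4·(2E) + 8·(12 + x) = 16, i.e. 96 + 8x − 2·(36 + 6x) = 16.
Collecting terms: −4x + 24 = 16, so −4x = −8, so x = 2.
Then 2E = 36 + 6·2 = 48, so E = 24, V = 2E/4 = 12, F = 12 + 2 = 14.

2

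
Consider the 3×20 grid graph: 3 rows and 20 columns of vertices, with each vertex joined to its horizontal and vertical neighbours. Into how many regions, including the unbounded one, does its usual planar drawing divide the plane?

The grid has V = 3·20 = 60 vertices and E = 3·19 + 20·2 = 97 edges.
F = 2 − V + E = 2 − 60 + 97 = 39.

39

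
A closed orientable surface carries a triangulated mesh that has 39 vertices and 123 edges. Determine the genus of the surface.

Every face is a triangle and each edge borders two faces, so 3F = 2·123, giving F = 82.
χ = V − E + F = 39 − 123 + 82 = -2.
For a closed orientable surface χ = 2 − 2g, so g = (2 − (-2))/2 = 2.

2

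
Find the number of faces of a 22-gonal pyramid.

23

A pyramid on an n-gon base has one n-gon and n triangles: V = 22 + 1 = 23, E = 2·22 = 44, F = 22 + 1 = 23.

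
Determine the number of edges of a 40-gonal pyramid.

A pyramid on an n-gon base has one n-gon and n triangles: V = 40 + 1 = 41, E = 2·40 = 80, F = 40 + 1 = 41.

80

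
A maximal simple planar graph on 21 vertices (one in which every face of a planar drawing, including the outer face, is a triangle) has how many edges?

In a plane triangulation 3F = 2E and V − E + F = 2, so E = 3V − 6 = 3·21 − 6 = 57.

57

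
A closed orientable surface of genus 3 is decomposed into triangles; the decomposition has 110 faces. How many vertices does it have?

χ = 2 − 2·3 = -4, and every face is a triangle so 3F = 2E.
E = 3·110/2 = 165. Then V = -4 + E − F = -4 + 165 − 110 = 51.

51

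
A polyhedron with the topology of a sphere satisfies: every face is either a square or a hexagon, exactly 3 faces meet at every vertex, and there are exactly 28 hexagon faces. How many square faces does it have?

6

Let x be the number of squares; then F = 28 + x.
Edge–face incidences: 2E = 6·28 + 4·x = 168 + 4x.
Every vertex has degree 3, so 3V = 2E.
Euler: V − E + F = 2 ⇒ (2E)/3 − E + (28 + x) = 2.
Multiply by 6: 2·(2E) − 3·(2E) + 6·(28 + x) = 12, i.e. 168 + 6x − (168 + 4x) = 12.
Collecting terms: 2x = 12, so x = 6.
Then 2E = 168 + 4·6 = 192, so E = 96, V = 2E/3 = 64, F = 28 + 6 = 34.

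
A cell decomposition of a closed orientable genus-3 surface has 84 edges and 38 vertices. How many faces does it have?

For a closed orientable surface of genus 3, χ = 2 − 2·3 = -4.
F = -4 − V + E = -4 − 38 + 84 = 42.

42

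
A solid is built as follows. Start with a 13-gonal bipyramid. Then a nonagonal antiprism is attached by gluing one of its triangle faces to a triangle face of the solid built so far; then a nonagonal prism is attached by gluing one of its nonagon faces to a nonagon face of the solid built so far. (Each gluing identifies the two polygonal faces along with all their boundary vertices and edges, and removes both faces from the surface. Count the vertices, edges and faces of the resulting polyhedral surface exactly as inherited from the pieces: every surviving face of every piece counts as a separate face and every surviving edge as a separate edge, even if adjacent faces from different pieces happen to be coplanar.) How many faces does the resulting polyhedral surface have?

53

A 13-gonal bipyramid: V=15, E=39, F=26.
Attach a nonagonal antiprism (V=18, E=36, F=20) along a 3-gon: merge 3 vertices and 3 edges, delete both glued faces → V=30, E=72, F=44.
Attach a nonagonal prism (V=18, E=27, F=11) along a 9-gon: merge 9 vertices and 9 edges, delete both glued faces → V=39, E=90, F=53.
Check: V − E + F = 39 − 90 + 53 = 2.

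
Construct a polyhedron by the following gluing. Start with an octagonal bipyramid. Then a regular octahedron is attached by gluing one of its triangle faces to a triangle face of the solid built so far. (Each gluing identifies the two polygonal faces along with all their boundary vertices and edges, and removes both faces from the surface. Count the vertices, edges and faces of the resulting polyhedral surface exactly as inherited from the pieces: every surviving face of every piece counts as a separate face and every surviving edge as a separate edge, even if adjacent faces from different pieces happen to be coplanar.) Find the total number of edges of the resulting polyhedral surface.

33

An octagonal bipyramid: V=10, E=24, F=16.
Attach a regular octahedron (V=6, E=12, F=8) along a 3-gon: merge 3 vertices and 3 edges, delete both glued faces → V=13, E=33, F=22.
Check: V − E + F = 13 − 33 + 22 = 2.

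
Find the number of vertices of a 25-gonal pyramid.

26

A pyramid on an n-gon base has one n-gon and n triangles: V = 25 + 1 = 26, E = 2·25 = 50, F = 25 + 1 = 26.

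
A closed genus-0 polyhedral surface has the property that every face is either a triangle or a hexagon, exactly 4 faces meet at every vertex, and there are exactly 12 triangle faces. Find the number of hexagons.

2

Let x be the number of hexagons; then F = 12 + x.
Edge–face incidences: 2E = 3·12 + 6·x = 36 + 6x.
Every vertex has degree 4, so 4V = 2E.
Euler: V − E + F = 2 ⇒ (2E)/4 − E + (12 + x) = 2.
Multiply by 8: 2·(2E) − 4·(2E) + 8·(12 + x) = 16, i.e. 96 + 8x − 2·(36 + 6x) = 16.
Collecting terms: −4x + 24 = 16, so −4x = −8, so x = 2.
Then 2E = 36 + 6·2 = 48, so E = 24, V = 2E/4 = 12, F = 12 + 2 = 14.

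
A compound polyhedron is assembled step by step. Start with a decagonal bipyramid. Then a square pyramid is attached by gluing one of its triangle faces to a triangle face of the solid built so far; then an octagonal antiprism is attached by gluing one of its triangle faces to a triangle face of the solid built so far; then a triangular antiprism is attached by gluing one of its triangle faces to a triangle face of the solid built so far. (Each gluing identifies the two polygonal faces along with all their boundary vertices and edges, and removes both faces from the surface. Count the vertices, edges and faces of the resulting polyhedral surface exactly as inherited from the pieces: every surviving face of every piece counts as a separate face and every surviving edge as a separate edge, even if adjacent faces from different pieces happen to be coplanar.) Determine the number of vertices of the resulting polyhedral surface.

30

A decagonal bipyramid: V=12, E=30, F=20.
Attach a square pyramid (V=5, E=8, F=5) along a 3-gon: merge 3 vertices and 3 edges, delete both glued faces → V=14, E=35, F=23.
Attach an octagonal antiprism (V=16, E=32, F=18) along a 3-gon: merge 3 vertices and 3 edges, delete both glued faces → V=27, E=64, F=39.
Attach a triangular antiprism (V=6, E=12, F=8) along a 3-gon: merge 3 vertices and 3 edges, delete both glued faces → V=30, E=73, F=45.
Check: V − E + F = 30 − 73 + 45 = 2.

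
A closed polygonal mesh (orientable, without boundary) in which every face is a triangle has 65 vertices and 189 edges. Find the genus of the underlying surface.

Every face is a triangle and each edge borders two faces, so 3F = 2·189, giving F = 126.
χ = V − E + F = 65 − 189 + 126 = 2.
For a closed orientable surface χ = 2 − 2g, so g = (2 − (2))/2 = 0.

0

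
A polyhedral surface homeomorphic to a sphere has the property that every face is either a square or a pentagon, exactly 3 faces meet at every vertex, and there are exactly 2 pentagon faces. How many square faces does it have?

Let x be the number of squares; then F = 2 + x.
Edge–face incidences: 2E = 5·2 + 4·x = 10 + 4x.
Every vertex has degree 3, so 3V = 2E.
Euler: V − E + F = 2 ⇒ (2E)/3 − E + (2 + x) = 2.
Multiply by 6: 2·(2E) − 3·(2E) + 6·(2 + x) = 12, i.e. 12 + 6x − (10 + 4x) = 12.
Collecting terms: 2x + 2 = 12, so 2x = 10, so x = 5.
Then 2E = 10 + 4·5 = 30, so E = 15, V = 2E/3 = 10, F = 2 + 5 = 7.

5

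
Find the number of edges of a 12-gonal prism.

36

A prism on an n-gon has two n-gon bases and n rectangular sides: V = 2·12 = 24, E = 3·12 = 36, F = 12 + 2 = 14.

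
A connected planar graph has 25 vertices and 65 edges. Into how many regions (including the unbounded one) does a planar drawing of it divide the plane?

Euler's formula for a connected plane graph: V − E + F = 2, so F = 2 − 25 + 65 = 42.

42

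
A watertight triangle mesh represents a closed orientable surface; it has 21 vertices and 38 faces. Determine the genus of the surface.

0

Every face is a triangle, so 2E = 3·38 = 114, giving E = 57.
χ = V − E + F = 21 − 57 + 38 = 2.
For a closed orientable surface χ = 2 − 2g, so g = (2 − (2))/2 = 0.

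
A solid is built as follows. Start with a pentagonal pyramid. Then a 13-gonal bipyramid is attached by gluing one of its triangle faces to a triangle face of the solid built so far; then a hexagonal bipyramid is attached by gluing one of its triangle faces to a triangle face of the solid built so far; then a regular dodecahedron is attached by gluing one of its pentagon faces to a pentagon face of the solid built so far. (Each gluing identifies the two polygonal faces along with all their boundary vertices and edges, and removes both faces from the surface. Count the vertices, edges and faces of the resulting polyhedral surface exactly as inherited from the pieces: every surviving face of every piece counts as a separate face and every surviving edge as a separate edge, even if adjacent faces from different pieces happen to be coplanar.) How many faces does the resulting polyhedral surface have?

A pentagonal pyramid: V=6, E=10, F=6.
Attach a 13-gonal bipyramid (V=15, E=39, F=26) along a 3-gon: merge 3 vertices and 3 edges, delete both glued faces → V=18, E=46, F=30.
Attach a hexagonal bipyramid (V=8, E=18, F=12) along a 3-gon: merge 3 vertices and 3 edges, delete both glued faces → V=23, E=61, F=40.
Attach a regular dodecahedron (V=20, E=30, F=12) along a 5-gon: merge 5 vertices and 5 edges, delete both glued faces → V=38, E=86, F=50.
Check: V − E + F = 38 − 86 + 50 = 2.

50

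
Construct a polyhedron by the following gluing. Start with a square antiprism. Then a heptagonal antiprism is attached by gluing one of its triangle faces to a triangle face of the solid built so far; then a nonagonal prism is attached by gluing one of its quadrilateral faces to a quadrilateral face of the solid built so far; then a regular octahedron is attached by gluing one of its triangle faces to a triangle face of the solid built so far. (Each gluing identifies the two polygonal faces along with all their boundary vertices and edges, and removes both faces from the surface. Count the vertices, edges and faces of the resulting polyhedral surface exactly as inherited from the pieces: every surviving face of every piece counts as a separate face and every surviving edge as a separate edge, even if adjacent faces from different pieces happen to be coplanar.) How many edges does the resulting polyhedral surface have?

73

A square antiprism: V=8, E=16, F=10.
Attach a heptagonal antiprism (V=14, E=28, F=16) along a 3-gon: merge 3 vertices and 3 edges, delete both glued faces → V=19, E=41, F=24.
Attach a nonagonal prism (V=18, E=27, F=11) along a 4-gon: merge 4 vertices and 4 edges, delete both glued faces → V=33, E=64, F=33.
Attach a regular octahedron (V=6, E=12, F=8) along a 3-gon: merge 3 vertices and 3 edges, delete both glued faces → V=36, E=73, F=39.
Check: V − E + F = 36 − 73 + 39 = 2.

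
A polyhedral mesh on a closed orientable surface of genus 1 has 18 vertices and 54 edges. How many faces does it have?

36

For a closed orientable surface of genus 1, χ = 2 − 2·1 = 0.
F = 0 − V + E = 0 − 18 + 54 = 36.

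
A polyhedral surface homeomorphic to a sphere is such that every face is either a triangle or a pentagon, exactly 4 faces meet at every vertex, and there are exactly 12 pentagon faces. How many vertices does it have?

Let x be the number of triangles; then F = 12 + x.
Edge–face incidences: 2E = 5·12 + 3·x = 60 + 3x.
Every vertex has degree 4, so 4V = 2E.
Euler: V − E + F = 2 ⇒ (2E)/4 − E + (12 + x) = 2.
Multiply by 8: 2·(2E) − 4·(2E) + 8·(12 + x) = 16, i.e. 96 + 8x − 2·(60 + 3x) = 16.
Collecting terms: 2x − 24 = 16, so 2x = 40, so x = 20.
Then 2E = 60 + 3·20 = 120, so E = 60, V = 2E/4 = 30, F = 12 + 20 = 32.

30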